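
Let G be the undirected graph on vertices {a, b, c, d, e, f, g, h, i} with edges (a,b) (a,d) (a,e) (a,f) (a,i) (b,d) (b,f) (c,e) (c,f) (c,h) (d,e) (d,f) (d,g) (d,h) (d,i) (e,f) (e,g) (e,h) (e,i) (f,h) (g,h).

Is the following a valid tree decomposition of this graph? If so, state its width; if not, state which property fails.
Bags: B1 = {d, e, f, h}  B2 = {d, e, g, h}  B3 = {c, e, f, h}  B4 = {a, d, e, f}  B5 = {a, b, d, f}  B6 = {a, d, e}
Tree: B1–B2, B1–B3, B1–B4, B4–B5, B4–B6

No — vertex i appears in no bag.

A tree decomposition must satisfy three properties: every vertex lies in some bag; for every edge, both endpoints lie together in some bag; and for every vertex, the bags containing it form a connected subtree. Here vertex i appears in no bag, so the decomposition is invalid.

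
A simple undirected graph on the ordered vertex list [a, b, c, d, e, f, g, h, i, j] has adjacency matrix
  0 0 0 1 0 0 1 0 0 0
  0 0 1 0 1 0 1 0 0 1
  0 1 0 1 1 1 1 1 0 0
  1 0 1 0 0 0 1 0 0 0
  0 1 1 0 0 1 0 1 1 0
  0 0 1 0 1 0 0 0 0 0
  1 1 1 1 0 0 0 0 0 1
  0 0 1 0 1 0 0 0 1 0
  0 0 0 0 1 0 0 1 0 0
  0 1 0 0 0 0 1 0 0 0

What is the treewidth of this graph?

A width-2 tree decomposition is:
Bags: B1 = {c, e, f}  B2 = {c, e, h}  B3 = {b, c, e}  B4 = {b, c, g}  B5 = {e, h, i}  B6 = {c, d, g}  B7 = {b, g, j}  B8 = {a, d, g}
Tree: B1–B2, B1–B3, B3–B4, B2–B5, B4–B6, B4–B7, B6–B8
Each bag holds 3 vertices, so the decomposition has width 2, which upper-bounds the treewidth. Conversely, {b, g, j} is a clique of size 3, and the vertices of any clique must share a bag in every tree decomposition; so some bag has ≥ 3 vertices and tw(G) ≥ 2. Combining the bounds, tw(G) = 2.

2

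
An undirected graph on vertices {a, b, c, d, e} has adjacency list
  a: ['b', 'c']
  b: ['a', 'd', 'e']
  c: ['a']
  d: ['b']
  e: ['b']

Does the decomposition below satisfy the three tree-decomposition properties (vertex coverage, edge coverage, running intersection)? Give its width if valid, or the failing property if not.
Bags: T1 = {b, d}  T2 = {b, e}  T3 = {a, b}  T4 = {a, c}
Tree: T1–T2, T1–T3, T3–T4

Yes; width 1.

Vertex coverage: the bags together contain {a, b, c, d, e}, the full vertex set. Edge coverage: each edge of G has both endpoints in at least one bag. Running intersection: for every vertex, the bags containing it form a connected subtree. All three properties hold, so this is a valid tree decomposition of width max|bag| − 1 = 1, and hence tw(G) ≤ 1.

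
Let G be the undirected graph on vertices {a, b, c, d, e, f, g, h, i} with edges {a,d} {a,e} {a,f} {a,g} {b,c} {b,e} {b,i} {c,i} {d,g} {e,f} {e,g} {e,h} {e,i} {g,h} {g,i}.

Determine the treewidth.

A width-2 tree decomposition is:
Bags: B1 = {a, e, g}  B2 = {a, e, f}  B3 = {e, g, h}  B4 = {e, g, i}  B5 = {b, e, i}  B6 = {a, d, g}  B7 = {b, c, i}
Tree: B1–B2, B1–B3, B1–B4, B4–B5, B1–B6, B5–B7
Each bag holds 3 vertices, so the decomposition has width 2, which upper-bounds the treewidth. For the lower bound, the 3 vertices {a, d, g} are pairwise adjacent, and any tree decomposition puts a clique entirely inside one bag — forcing width ≥ 2. Therefore the treewidth is 2.

2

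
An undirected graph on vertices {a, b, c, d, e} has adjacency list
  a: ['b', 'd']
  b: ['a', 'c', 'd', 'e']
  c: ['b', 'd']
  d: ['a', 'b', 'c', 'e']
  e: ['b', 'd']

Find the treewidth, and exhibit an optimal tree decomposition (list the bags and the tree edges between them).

Each bag holds 3 vertices, so the decomposition has width 2, which upper-bounds the treewidth. Conversely, {b, d, e} is a clique of size 3, and the vertices of any clique must share a bag in every tree decomposition; so some bag has ≥ 3 vertices and tw(G) ≥ 2. Combining the bounds, tw(G) = 2.

Treewidth 2.
One optimal decomposition is:
Bags: B1 = {a, b, d}  B2 = {b, d, e}  B3 = {b, c, d}
Tree: B1–B2, B1–B3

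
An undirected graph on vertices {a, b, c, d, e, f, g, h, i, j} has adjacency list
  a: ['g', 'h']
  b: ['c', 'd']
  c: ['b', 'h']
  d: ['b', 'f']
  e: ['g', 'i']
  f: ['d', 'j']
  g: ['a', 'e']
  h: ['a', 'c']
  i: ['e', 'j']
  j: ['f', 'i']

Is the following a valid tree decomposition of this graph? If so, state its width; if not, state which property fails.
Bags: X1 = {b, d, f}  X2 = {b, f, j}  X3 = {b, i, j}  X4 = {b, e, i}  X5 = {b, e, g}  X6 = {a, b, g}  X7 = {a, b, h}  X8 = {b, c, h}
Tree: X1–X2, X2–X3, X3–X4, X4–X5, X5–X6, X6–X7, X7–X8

Yes; width 2.

Checking the three conditions: (i) the bags cover all of {a, b, c, d, e, f, g, h, i, j}; (ii) for each edge, some bag contains both endpoints; (iii) the bags containing any fixed vertex form a subtree. All hold, so the decomposition is valid with width 3 − 1 = 2.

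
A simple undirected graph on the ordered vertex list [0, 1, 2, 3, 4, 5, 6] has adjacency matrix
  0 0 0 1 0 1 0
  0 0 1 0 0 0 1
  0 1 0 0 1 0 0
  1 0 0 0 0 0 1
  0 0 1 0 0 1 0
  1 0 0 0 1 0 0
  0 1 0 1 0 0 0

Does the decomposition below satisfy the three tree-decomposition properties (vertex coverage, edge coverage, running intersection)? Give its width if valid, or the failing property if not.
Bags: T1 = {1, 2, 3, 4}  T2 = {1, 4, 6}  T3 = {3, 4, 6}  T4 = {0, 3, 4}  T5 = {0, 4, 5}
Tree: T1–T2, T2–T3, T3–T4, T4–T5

No — bags containing vertex 3 are not connected in the tree.

A tree decomposition must satisfy three properties: every vertex lies in some bag; for every edge, both endpoints lie together in some bag; and for every vertex, the bags containing it form a connected subtree. Here bags containing vertex 3 are not connected in the tree, so the decomposition is invalid.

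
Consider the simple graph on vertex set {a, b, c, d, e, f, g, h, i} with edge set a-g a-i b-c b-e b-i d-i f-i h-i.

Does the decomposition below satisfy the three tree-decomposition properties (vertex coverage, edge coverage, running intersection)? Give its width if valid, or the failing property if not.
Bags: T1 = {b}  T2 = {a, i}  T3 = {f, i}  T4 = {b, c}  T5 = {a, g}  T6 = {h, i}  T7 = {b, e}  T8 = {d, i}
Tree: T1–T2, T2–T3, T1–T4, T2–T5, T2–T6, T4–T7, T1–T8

A tree decomposition must satisfy three properties: every vertex lies in some bag; for every edge, both endpoints lie together in some bag; and for every vertex, the bags containing it form a connected subtree. Here edge (i,b) lies in no bag, so the decomposition is invalid.

No — edge (i,b) lies in no bag.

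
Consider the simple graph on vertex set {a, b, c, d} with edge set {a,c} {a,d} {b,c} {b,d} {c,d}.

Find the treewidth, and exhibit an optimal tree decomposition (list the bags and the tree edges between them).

Every bag has size at most 3, so the width is 3 − 1 = 2 and tw(G) ≤ 2. Conversely, {a, c, d} is a clique of size 3, and the vertices of any clique must share a bag in every tree decomposition; so some bag has ≥ 3 vertices and tw(G) ≥ 2. Hence tw(G) = 2 exactly.

Treewidth 2.
One such decomposition:
Bags: B1 = {a, c, d}  B2 = {b, c, d}
Tree: B1–B2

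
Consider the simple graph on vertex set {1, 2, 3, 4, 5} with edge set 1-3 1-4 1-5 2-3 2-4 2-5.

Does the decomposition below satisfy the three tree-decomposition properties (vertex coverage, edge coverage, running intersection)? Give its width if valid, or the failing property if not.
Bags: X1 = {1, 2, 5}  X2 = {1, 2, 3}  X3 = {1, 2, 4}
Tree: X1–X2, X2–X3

Yes; width 2.

Vertex coverage: the bags together contain {1, 2, 3, 4, 5}, the full vertex set. Edge coverage: each edge of G has both endpoints in at least one bag. Running intersection: for every vertex, the bags containing it form a connected subtree. All three properties hold, so this is a valid tree decomposition of width max|bag| − 1 = 2, and hence tw(G) ≤ 2.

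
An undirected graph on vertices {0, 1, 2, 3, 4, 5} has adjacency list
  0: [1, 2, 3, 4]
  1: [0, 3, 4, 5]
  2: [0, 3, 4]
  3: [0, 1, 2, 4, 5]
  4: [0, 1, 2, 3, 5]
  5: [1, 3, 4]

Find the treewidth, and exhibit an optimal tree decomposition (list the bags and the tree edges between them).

Treewidth 3.
One such decomposition:
Bags: B1 = {0, 1, 3, 4}  B2 = {0, 2, 3, 4}  B3 = {1, 3, 4, 5}
Tree: B1–B2, B1–B3

The largest bag has 4 vertices, giving width 3; this decomposition certifies tw(G) ≤ 3. Conversely, {0, 1, 3, 4} is a clique of size 4, and the vertices of any clique must share a bag in every tree decomposition; so some bag has ≥ 4 vertices and tw(G) ≥ 3. The upper and lower bounds meet at 3, so that is the treewidth.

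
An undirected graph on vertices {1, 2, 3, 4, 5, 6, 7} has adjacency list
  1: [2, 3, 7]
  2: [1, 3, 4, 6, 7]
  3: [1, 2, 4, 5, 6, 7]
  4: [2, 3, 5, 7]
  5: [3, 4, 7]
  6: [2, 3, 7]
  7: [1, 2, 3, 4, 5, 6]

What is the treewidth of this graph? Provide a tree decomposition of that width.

Treewidth 3.
One such decomposition:
Bags: B1 = {2, 3, 4, 7}  B2 = {1, 2, 3, 7}  B3 = {2, 3, 6, 7}  B4 = {3, 4, 5, 7}
Tree: B1–B2, B2–B3, B1–B4

The largest bag has 4 vertices, giving width 3; this decomposition certifies tw(G) ≤ 3. On the other hand G contains the 4-clique {1, 2, 3, 7}. A clique must lie in a single bag of any decomposition, so no decomposition can have width below 3. The upper and lower bounds meet at 3, so that is the treewidth.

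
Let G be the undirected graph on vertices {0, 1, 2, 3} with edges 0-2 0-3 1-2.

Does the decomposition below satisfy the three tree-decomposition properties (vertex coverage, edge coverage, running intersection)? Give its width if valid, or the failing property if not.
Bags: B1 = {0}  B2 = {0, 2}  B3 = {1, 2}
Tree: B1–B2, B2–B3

A tree decomposition must satisfy three properties: every vertex lies in some bag; for every edge, both endpoints lie together in some bag; and for every vertex, the bags containing it form a connected subtree. Here vertex 3 appears in no bag, so the decomposition is invalid.

No — vertex 3 appears in no bag.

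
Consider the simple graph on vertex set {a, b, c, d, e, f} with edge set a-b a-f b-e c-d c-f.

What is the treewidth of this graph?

A width-1 tree decomposition is:
Bags: B1 = {c, d}  B2 = {c, f}  B3 = {a, f}  B4 = {a, b}  B5 = {b, e}
Tree: B1–B2, B2–B3, B3–B4, B4–B5
Each bag holds 2 vertices, so the decomposition has width 1, which upper-bounds the treewidth. G has an edge, so its treewidth is at least 1. The upper and lower bounds meet at 1, so that is the treewidth.

1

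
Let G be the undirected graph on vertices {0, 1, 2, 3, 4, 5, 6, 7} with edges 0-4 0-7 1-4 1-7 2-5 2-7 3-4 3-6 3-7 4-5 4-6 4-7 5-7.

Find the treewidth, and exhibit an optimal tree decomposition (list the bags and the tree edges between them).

Treewidth 2.
One optimal decomposition is:
Bags: B1 = {4, 5, 7}  B2 = {3, 4, 7}  B3 = {0, 4, 7}  B4 = {3, 4, 6}  B5 = {1, 4, 7}  B6 = {2, 5, 7}
Tree: B1–B2, B2–B3, B2–B4, B3–B5, B1–B6

Every bag has size at most 3, so the width is 3 − 1 = 2 and tw(G) ≤ 2. On the other hand G contains the 3-clique {2, 5, 7}. A clique must lie in a single bag of any decomposition, so no decomposition can have width below 2. Combining the bounds, tw(G) = 2.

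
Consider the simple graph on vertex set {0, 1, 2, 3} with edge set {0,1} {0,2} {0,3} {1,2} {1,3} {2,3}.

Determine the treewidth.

A width-3 tree decomposition is:
Bags: B1 = {0, 1, 2, 3}
Tree: (single bag)
A single bag containing all 4 vertices is trivially a valid decomposition of width 3. For the lower bound, the 4 vertices {0, 1, 2, 3} are pairwise adjacent, and any tree decomposition puts a clique entirely inside one bag — forcing width ≥ 3. The upper and lower bounds meet at 3, so that is the treewidth.

3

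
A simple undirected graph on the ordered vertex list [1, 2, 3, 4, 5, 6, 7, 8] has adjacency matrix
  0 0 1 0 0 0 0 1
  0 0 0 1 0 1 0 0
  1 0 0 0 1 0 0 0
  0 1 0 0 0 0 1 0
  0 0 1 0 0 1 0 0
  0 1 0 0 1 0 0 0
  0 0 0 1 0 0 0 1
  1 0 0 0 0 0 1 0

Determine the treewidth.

2

A width-2 tree decomposition is:
Bags: B1 = {3, 5, 6}  B2 = {1, 3, 6}  B3 = {1, 6, 8}  B4 = {6, 7, 8}  B5 = {4, 6, 7}  B6 = {2, 4, 6}
Tree: B1–B2, B2–B3, B3–B4, B4–B5, B5–B6
Each bag holds 3 vertices, so the decomposition has width 2, which upper-bounds the treewidth. For the lower bound, G contains the cycle 6–5–3–1–8–7–4–2–6, so G is not a forest; only forests have treewidth ≤ 1, hence tw(G) ≥ 2. Hence tw(G) = 2 exactly.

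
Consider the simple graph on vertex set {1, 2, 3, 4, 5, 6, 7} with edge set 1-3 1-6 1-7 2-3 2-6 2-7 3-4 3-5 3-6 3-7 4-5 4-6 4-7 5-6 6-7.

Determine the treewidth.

A width-3 tree decomposition is:
Bags: B1 = {3, 4, 6, 7}  B2 = {1, 3, 6, 7}  B3 = {2, 3, 6, 7}  B4 = {3, 4, 5, 6}
Tree: B1–B2, B2–B3, B1–B4
The largest bag has 4 vertices, giving width 3; this decomposition certifies tw(G) ≤ 3. On the other hand G contains the 4-clique {3, 4, 5, 6}. A clique must lie in a single bag of any decomposition, so no decomposition can have width below 3. Therefore the treewidth is 3.

3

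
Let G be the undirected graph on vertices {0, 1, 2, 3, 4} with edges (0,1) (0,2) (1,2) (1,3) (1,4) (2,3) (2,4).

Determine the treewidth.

A width-2 tree decomposition is:
Bags: B1 = {0, 1, 2}  B2 = {1, 2, 4}  B3 = {1, 2, 3}
Tree: B1–B2, B1–B3
The largest bag has 3 vertices, giving width 2; this decomposition certifies tw(G) ≤ 2. Conversely, {0, 1, 2} is a clique of size 3, and the vertices of any clique must share a bag in every tree decomposition; so some bag has ≥ 3 vertices and tw(G) ≥ 2. Hence tw(G) = 2 exactly.

2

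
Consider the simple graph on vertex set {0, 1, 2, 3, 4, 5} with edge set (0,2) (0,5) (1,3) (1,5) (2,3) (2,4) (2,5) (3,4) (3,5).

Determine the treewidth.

A width-2 tree decomposition is:
Bags: B1 = {0, 2, 5}  B2 = {2, 3, 5}  B3 = {2, 3, 4}  B4 = {1, 3, 5}
Tree: B1–B2, B2–B3, B2–B4
The largest bag has 3 vertices, giving width 2; this decomposition certifies tw(G) ≤ 2. For the lower bound, the 3 vertices {1, 3, 5} are pairwise adjacent, and any tree decomposition puts a clique entirely inside one bag — forcing width ≥ 2. The upper and lower bounds meet at 2, so that is the treewidth.

2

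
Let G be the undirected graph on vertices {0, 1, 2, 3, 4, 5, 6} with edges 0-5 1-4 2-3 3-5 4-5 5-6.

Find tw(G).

A width-1 tree decomposition is:
Bags: B1 = {1, 4}  B2 = {4, 5}  B3 = {5, 6}  B4 = {3, 5}  B5 = {0, 5}  B6 = {2, 3}
Tree: B1–B2, B2–B3, B3–B4, B2–B5, B4–B6
Each bag holds 2 vertices, so the decomposition has width 1, which upper-bounds the treewidth. Since G has at least one edge (e.g. 1–4), it is not an edgeless graph, so tw(G) ≥ 1. Therefore the treewidth is 1.

1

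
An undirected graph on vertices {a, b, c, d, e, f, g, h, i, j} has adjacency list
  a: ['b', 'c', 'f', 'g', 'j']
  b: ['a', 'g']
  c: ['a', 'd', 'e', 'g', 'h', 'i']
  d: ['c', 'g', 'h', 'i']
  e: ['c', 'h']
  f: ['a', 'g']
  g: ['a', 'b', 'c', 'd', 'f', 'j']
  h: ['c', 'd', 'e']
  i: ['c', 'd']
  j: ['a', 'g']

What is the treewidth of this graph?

2

A width-2 tree decomposition is:
Bags: B1 = {a, g, j}  B2 = {a, f, g}  B3 = {a, c, g}  B4 = {c, d, g}  B5 = {a, b, g}  B6 = {c, d, h}  B7 = {c, d, i}  B8 = {c, e, h}
Tree: B1–B2, B1–B3, B3–B4, B1–B5, B4–B6, B6–B7, B6–B8
The largest bag has 3 vertices, giving width 2; this decomposition certifies tw(G) ≤ 2. Conversely, {c, d, g} is a clique of size 3, and the vertices of any clique must share a bag in every tree decomposition; so some bag has ≥ 3 vertices and tw(G) ≥ 2. The upper and lower bounds meet at 2, so that is the treewidth.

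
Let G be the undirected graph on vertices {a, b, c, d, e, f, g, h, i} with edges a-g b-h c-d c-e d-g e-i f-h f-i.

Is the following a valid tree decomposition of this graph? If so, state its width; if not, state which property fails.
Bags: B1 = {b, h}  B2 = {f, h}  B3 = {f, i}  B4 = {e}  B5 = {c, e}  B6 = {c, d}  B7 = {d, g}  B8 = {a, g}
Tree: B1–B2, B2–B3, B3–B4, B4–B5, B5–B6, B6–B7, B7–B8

A tree decomposition must satisfy three properties: every vertex lies in some bag; for every edge, both endpoints lie together in some bag; and for every vertex, the bags containing it form a connected subtree. Here edge (i,e) lies in no bag, so the decomposition is invalid.

No — edge (i,e) lies in no bag.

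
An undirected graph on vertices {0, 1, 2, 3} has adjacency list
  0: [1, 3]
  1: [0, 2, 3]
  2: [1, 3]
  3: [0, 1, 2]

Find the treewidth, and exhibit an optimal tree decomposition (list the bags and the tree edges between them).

Each bag holds 3 vertices, so the decomposition has width 2, which upper-bounds the treewidth. For the lower bound, the 3 vertices {0, 1, 3} are pairwise adjacent, and any tree decomposition puts a clique entirely inside one bag — forcing width ≥ 2. Therefore the treewidth is 2.

Treewidth 2.
One such decomposition:
Bags: B1 = {0, 1, 3}  B2 = {1, 2, 3}
Tree: B1–B2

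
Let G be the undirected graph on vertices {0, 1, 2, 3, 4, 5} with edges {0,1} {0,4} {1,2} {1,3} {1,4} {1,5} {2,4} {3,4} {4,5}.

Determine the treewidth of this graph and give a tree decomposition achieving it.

The largest bag has 3 vertices, giving width 2; this decomposition certifies tw(G) ≤ 2. For the lower bound, the 3 vertices {0, 1, 4} are pairwise adjacent, and any tree decomposition puts a clique entirely inside one bag — forcing width ≥ 2. Hence tw(G) = 2 exactly.

Treewidth 2.
One optimal decomposition is:
Bags: B1 = {1, 4, 5}  B2 = {1, 3, 4}  B3 = {1, 2, 4}  B4 = {0, 1, 4}
Tree: B1–B2, B2–B3, B3–B4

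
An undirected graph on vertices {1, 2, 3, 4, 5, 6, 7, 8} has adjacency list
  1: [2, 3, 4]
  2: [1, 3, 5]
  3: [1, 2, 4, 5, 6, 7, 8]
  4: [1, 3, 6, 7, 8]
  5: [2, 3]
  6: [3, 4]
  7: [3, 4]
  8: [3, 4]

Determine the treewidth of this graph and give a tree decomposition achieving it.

Treewidth 2.
One such decomposition:
Bags: B1 = {1, 3, 4}  B2 = {1, 2, 3}  B3 = {2, 3, 5}  B4 = {3, 4, 6}  B5 = {3, 4, 8}  B6 = {3, 4, 7}
Tree: B1–B2, B2–B3, B1–B4, B1–B5, B1–B6

Every bag has size at most 3, so the width is 3 − 1 = 2 and tw(G) ≤ 2. For the lower bound, the 3 vertices {1, 2, 3} are pairwise adjacent, and any tree decomposition puts a clique entirely inside one bag — forcing width ≥ 2. The upper and lower bounds meet at 2, so that is the treewidth.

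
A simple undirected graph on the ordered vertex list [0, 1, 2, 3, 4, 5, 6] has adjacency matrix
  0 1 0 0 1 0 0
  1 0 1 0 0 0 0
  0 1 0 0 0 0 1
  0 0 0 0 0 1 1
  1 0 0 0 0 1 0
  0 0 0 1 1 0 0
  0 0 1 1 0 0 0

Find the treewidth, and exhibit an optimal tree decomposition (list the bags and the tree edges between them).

Every bag has size at most 3, so the width is 3 − 1 = 2 and tw(G) ≤ 2. Since 2–6–3–5–4–0–1–2 is a cycle in G, G is not acyclic. Forests are exactly the graphs of treewidth ≤ 1, so tw(G) ≥ 2. Therefore the treewidth is 2.

Treewidth 2.
Bags: B1 = {2, 3, 6}  B2 = {2, 3, 5}  B3 = {2, 4, 5}  B4 = {0, 2, 4}  B5 = {0, 1, 2}
Tree: B1–B2, B2–B3, B3–B4, B4–B5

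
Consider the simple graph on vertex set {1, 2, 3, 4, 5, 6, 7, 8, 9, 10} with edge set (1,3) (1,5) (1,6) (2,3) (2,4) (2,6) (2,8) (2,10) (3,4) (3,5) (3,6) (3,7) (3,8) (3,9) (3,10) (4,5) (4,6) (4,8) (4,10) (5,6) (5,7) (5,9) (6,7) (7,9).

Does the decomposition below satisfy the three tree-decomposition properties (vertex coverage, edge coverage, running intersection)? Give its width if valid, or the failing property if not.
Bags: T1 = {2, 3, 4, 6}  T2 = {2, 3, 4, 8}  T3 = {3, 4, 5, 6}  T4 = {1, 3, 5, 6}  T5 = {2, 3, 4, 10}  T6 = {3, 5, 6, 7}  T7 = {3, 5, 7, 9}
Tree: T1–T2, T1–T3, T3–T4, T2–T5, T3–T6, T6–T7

Yes; width 3.

Vertex coverage: the bags together contain {1, 2, 3, 4, 5, 6, 7, 8, 9, 10}, the full vertex set. Edge coverage: each edge of G has both endpoints in at least one bag. Running intersection: for every vertex, the bags containing it form a connected subtree. All three properties hold, so this is a valid tree decomposition of width max|bag| − 1 = 3, and hence tw(G) ≤ 3.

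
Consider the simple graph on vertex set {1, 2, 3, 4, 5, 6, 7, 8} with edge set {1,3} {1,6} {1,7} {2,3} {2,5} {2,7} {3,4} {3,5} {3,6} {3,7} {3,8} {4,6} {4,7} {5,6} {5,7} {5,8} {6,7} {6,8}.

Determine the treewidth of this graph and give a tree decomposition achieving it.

Treewidth 3.
One optimal decomposition is:
Bags: B1 = {1, 3, 6, 7}  B2 = {3, 5, 6, 7}  B3 = {3, 4, 6, 7}  B4 = {3, 5, 6, 8}  B5 = {2, 3, 5, 7}
Tree: B1–B2, B2–B3, B2–B4, B2–B5

Every bag has size at most 4, so the width is 4 − 1 = 3 and tw(G) ≤ 3. For the lower bound, the 4 vertices {2, 3, 5, 7} are pairwise adjacent, and any tree decomposition puts a clique entirely inside one bag — forcing width ≥ 3. Combining the bounds, tw(G) = 3.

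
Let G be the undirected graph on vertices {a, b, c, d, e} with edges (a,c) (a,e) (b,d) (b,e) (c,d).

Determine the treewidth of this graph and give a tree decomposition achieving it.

Each bag holds 3 vertices, so the decomposition has width 2, which upper-bounds the treewidth. Since a–c–d–b–e–a is a cycle in G, G is not acyclic. Forests are exactly the graphs of treewidth ≤ 1, so tw(G) ≥ 2. Combining the bounds, tw(G) = 2.

Treewidth 2.
Bags: B1 = {a, c, d}  B2 = {a, b, d}  B3 = {a, b, e}
Tree: B1–B2, B2–B3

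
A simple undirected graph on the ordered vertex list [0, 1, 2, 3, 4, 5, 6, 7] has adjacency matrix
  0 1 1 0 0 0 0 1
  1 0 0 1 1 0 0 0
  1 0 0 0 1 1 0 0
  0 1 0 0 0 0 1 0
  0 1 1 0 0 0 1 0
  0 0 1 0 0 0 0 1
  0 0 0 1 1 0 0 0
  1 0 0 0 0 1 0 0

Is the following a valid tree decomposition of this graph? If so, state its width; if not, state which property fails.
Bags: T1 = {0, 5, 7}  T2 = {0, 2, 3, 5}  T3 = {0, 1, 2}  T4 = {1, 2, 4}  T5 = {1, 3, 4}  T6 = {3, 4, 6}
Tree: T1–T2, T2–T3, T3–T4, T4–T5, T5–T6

No — bags containing vertex 3 are not connected in the tree.

A tree decomposition must satisfy three properties: every vertex lies in some bag; for every edge, both endpoints lie together in some bag; and for every vertex, the bags containing it form a connected subtree. Here bags containing vertex 3 are not connected in the tree, so the decomposition is invalid.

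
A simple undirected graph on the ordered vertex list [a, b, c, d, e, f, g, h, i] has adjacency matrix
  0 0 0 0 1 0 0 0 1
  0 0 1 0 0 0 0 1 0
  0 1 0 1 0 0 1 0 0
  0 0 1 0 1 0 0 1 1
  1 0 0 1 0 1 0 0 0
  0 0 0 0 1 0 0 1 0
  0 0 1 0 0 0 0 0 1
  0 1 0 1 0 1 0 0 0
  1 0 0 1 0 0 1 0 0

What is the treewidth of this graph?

3

A width-3 tree decomposition is:
Bags: B1 = {b, c, g, h}  B2 = {c, d, g, h}  B3 = {d, g, h, i}  B4 = {d, f, h, i}  B5 = {d, e, f, i}  B6 = {a, e, f, i}
Tree: B1–B2, B2–B3, B3–B4, B4–B5, B5–B6
Each bag holds 4 vertices, so the decomposition has width 3, which upper-bounds the treewidth. For the lower bound: the 4 vertex sets {b,c,g}, {h}, {d}, {a,e,f,i} are disjoint, each induces a connected subgraph, and every pair is joined by at least one edge of G. Contracting each set to a single vertex therefore yields K_{4} as a minor, and since treewidth is minor-monotone, tw(G) ≥ tw(K_{4}) = 3. The upper and lower bounds meet at 3, so that is the treewidth.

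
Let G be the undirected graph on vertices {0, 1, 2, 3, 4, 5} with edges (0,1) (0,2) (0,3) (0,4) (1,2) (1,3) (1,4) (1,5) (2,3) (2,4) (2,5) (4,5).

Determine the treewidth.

3

A width-3 tree decomposition is:
Bags: B1 = {0, 1, 2, 4}  B2 = {1, 2, 4, 5}  B3 = {0, 1, 2, 3}
Tree: B1–B2, B1–B3
Every bag has size at most 4, so the width is 4 − 1 = 3 and tw(G) ≤ 3. For the lower bound, the 4 vertices {0, 1, 2, 3} are pairwise adjacent, and any tree decomposition puts a clique entirely inside one bag — forcing width ≥ 3. Therefore the treewidth is 3.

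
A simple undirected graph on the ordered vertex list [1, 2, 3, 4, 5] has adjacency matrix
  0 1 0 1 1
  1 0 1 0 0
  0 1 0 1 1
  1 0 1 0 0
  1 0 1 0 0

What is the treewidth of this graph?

A width-2 tree decomposition is:
Bags: B1 = {1, 2, 3}  B2 = {1, 3, 4}  B3 = {1, 3, 5}
Tree: B1–B2, B2–B3
The largest bag has 3 vertices, giving width 2; this decomposition certifies tw(G) ≤ 2. Since 1–2–3–4–1 is a cycle in G, G is not acyclic. Forests are exactly the graphs of treewidth ≤ 1, so tw(G) ≥ 2. Combining the bounds, tw(G) = 2.

2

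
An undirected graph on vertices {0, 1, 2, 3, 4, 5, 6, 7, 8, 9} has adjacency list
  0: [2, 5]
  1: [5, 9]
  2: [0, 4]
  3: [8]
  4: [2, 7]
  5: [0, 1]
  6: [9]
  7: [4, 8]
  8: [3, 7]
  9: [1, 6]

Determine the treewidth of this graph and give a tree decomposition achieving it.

The largest bag has 2 vertices, giving width 1; this decomposition certifies tw(G) ≤ 1. Any graph with an edge has treewidth ≥ 1, and G has the edge 3–8. Hence tw(G) = 1 exactly.

Treewidth 1.
One optimal decomposition is:
Bags: B1 = {3, 8}  B2 = {7, 8}  B3 = {4, 7}  B4 = {2, 4}  B5 = {0, 2}  B6 = {0, 5}  B7 = {1, 5}  B8 = {1, 9}  B9 = {6, 9}
Tree: B1–B2, B2–B3, B3–B4, B4–B5, B5–B6, B6–B7, B7–B8, B8–B9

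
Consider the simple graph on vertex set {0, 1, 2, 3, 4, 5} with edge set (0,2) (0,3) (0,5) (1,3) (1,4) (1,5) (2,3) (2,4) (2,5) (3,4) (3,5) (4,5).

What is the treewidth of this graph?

3

A width-3 tree decomposition is:
Bags: B1 = {2, 3, 4, 5}  B2 = {0, 2, 3, 5}  B3 = {1, 3, 4, 5}
Tree: B1–B2, B1–B3
Each bag holds 4 vertices, so the decomposition has width 3, which upper-bounds the treewidth. For the lower bound, the 4 vertices {1, 3, 4, 5} are pairwise adjacent, and any tree decomposition puts a clique entirely inside one bag — forcing width ≥ 3. Therefore the treewidth is 3.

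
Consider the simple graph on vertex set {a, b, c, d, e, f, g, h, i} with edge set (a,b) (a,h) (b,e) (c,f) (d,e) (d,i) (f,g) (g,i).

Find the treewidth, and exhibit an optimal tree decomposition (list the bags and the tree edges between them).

Treewidth 1.
One optimal decomposition is:
Bags: B1 = {a, h}  B2 = {a, b}  B3 = {b, e}  B4 = {d, e}  B5 = {d, i}  B6 = {g, i}  B7 = {f, g}  B8 = {c, f}
Tree: B1–B2, B2–B3, B3–B4, B4–B5, B5–B6, B6–B7, B7–B8

Every bag has size at most 2, so the width is 2 − 1 = 1 and tw(G) ≤ 1. G has an edge, so its treewidth is at least 1. The upper and lower bounds meet at 1, so that is the treewidth.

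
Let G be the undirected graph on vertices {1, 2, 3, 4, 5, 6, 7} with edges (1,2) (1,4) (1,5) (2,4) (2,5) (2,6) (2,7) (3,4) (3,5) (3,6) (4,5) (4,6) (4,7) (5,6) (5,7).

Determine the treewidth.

A width-3 tree decomposition is:
Bags: B1 = {1, 2, 4, 5}  B2 = {2, 4, 5, 6}  B3 = {2, 4, 5, 7}  B4 = {3, 4, 5, 6}
Tree: B1–B2, B1–B3, B2–B4
Each bag holds 4 vertices, so the decomposition has width 3, which upper-bounds the treewidth. For the lower bound, the 4 vertices {1, 2, 4, 5} are pairwise adjacent, and any tree decomposition puts a clique entirely inside one bag — forcing width ≥ 3. The upper and lower bounds meet at 3, so that is the treewidth.

3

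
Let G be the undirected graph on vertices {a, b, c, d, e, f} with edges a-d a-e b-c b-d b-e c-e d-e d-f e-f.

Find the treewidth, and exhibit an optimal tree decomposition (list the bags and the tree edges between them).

Treewidth 2.
One optimal decomposition is:
Bags: B1 = {d, e, f}  B2 = {a, d, e}  B3 = {b, d, e}  B4 = {b, c, e}
Tree: B1–B2, B1–B3, B3–B4

Every bag has size at most 3, so the width is 3 − 1 = 2 and tw(G) ≤ 2. On the other hand G contains the 3-clique {a, d, e}. A clique must lie in a single bag of any decomposition, so no decomposition can have width below 2. Combining the bounds, tw(G) = 2.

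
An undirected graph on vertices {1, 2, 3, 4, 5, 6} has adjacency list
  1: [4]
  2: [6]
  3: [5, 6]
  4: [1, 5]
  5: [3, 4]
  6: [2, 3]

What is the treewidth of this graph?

1

A width-1 tree decomposition is:
Bags: B1 = {2, 6}  B2 = {3, 6}  B3 = {3, 5}  B4 = {4, 5}  B5 = {1, 4}
Tree: B1–B2, B2–B3, B3–B4, B4–B5
Each bag holds 2 vertices, so the decomposition has width 1, which upper-bounds the treewidth. G has an edge, so its treewidth is at least 1. Combining the bounds, tw(G) = 1.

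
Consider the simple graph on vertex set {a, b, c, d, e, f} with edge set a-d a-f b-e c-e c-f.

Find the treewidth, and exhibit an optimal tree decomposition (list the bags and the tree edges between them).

Every bag has size at most 2, so the width is 2 − 1 = 1 and tw(G) ≤ 1. Any graph with an edge has treewidth ≥ 1, and G has the edge b–e. Therefore the treewidth is 1.

Treewidth 1.
One optimal decomposition is:
Bags: B1 = {b, e}  B2 = {c, e}  B3 = {c, f}  B4 = {a, f}  B5 = {a, d}
Tree: B1–B2, B2–B3, B3–B4, B4–B5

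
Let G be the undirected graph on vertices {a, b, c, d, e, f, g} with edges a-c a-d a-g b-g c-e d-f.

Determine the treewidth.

1

A width-1 tree decomposition is:
Bags: B1 = {a, c}  B2 = {c, e}  B3 = {a, d}  B4 = {a, g}  B5 = {b, g}  B6 = {d, f}
Tree: B1–B2, B1–B3, B3–B4, B4–B5, B3–B6
Each bag holds 2 vertices, so the decomposition has width 1, which upper-bounds the treewidth. G has an edge, so its treewidth is at least 1. Combining the bounds, tw(G) = 1.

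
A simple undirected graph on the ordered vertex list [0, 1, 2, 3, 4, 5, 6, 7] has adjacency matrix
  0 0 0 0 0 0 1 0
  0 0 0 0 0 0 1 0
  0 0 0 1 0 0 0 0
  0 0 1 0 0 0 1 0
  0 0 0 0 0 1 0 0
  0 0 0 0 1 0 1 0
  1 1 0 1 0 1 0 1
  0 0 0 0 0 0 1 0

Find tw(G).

A width-1 tree decomposition is:
Bags: B1 = {6, 7}  B2 = {5, 6}  B3 = {1, 6}  B4 = {0, 6}  B5 = {3, 6}  B6 = {2, 3}  B7 = {4, 5}
Tree: B1–B2, B2–B3, B3–B4, B1–B5, B5–B6, B2–B7
Every bag has size at most 2, so the width is 2 − 1 = 1 and tw(G) ≤ 1. Any graph with an edge has treewidth ≥ 1, and G has the edge 7–6. Hence tw(G) = 1 exactly.

1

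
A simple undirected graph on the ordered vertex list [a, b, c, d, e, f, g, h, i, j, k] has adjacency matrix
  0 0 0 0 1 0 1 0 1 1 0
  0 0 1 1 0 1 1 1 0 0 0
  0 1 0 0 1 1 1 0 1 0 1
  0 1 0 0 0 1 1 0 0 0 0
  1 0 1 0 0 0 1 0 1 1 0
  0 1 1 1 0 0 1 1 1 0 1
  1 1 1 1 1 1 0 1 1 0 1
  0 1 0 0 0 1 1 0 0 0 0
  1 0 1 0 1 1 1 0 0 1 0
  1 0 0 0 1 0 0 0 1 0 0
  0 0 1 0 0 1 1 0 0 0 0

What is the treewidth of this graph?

3

A width-3 tree decomposition is:
Bags: B1 = {b, c, f, g}  B2 = {c, f, g, k}  B3 = {c, f, g, i}  B4 = {c, e, g, i}  B5 = {b, d, f, g}  B6 = {a, e, g, i}  B7 = {b, f, g, h}  B8 = {a, e, i, j}
Tree: B1–B2, B2–B3, B3–B4, B1–B5, B4–B6, B1–B7, B6–B8
The largest bag has 4 vertices, giving width 3; this decomposition certifies tw(G) ≤ 3. On the other hand G contains the 4-clique {a, e, g, i}. A clique must lie in a single bag of any decomposition, so no decomposition can have width below 3. Therefore the treewidth is 3.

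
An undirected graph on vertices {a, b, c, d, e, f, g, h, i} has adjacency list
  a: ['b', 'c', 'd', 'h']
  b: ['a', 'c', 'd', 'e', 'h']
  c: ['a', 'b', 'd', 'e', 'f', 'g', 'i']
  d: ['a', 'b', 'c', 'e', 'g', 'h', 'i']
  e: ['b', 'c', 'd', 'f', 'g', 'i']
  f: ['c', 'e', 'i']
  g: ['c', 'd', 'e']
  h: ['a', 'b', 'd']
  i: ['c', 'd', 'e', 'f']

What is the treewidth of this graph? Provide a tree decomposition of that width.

Treewidth 3.
Bags: B1 = {b, c, d, e}  B2 = {c, d, e, i}  B3 = {c, e, f, i}  B4 = {c, d, e, g}  B5 = {a, b, c, d}  B6 = {a, b, d, h}
Tree: B1–B2, B2–B3, B1–B4, B1–B5, B5–B6

Each bag holds 4 vertices, so the decomposition has width 3, which upper-bounds the treewidth. On the other hand G contains the 4-clique {a, b, d, h}. A clique must lie in a single bag of any decomposition, so no decomposition can have width below 3. Combining the bounds, tw(G) = 3.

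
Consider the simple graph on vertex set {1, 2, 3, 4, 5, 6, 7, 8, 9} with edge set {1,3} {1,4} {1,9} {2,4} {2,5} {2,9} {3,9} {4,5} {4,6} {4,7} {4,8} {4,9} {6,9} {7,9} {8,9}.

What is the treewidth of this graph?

A width-2 tree decomposition is:
Bags: B1 = {4, 8, 9}  B2 = {2, 4, 9}  B3 = {4, 6, 9}  B4 = {4, 7, 9}  B5 = {2, 4, 5}  B6 = {1, 4, 9}  B7 = {1, 3, 9}
Tree: B1–B2, B2–B3, B3–B4, B2–B5, B1–B6, B6–B7
The largest bag has 3 vertices, giving width 2; this decomposition certifies tw(G) ≤ 2. Conversely, {1, 3, 9} is a clique of size 3, and the vertices of any clique must share a bag in every tree decomposition; so some bag has ≥ 3 vertices and tw(G) ≥ 2. Therefore the treewidth is 2.

2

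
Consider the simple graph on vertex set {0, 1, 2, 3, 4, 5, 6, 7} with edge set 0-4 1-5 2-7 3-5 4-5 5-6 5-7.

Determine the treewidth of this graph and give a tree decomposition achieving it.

The largest bag has 2 vertices, giving width 1; this decomposition certifies tw(G) ≤ 1. Since G has at least one edge (e.g. 5–3), it is not an edgeless graph, so tw(G) ≥ 1. Hence tw(G) = 1 exactly.

Treewidth 1.
One such decomposition:
Bags: B1 = {3, 5}  B2 = {1, 5}  B3 = {5, 7}  B4 = {4, 5}  B5 = {0, 4}  B6 = {2, 7}  B7 = {5, 6}
Tree: B1–B2, B2–B3, B2–B4, B4–B5, B3–B6, B3–B7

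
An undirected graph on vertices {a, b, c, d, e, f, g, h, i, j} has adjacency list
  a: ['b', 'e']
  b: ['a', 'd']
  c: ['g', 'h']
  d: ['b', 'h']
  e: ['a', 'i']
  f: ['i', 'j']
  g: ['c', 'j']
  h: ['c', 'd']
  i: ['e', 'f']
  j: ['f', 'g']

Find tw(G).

A width-2 tree decomposition is:
Bags: B1 = {c, g, j}  B2 = {c, h, j}  B3 = {d, h, j}  B4 = {b, d, j}  B5 = {a, b, j}  B6 = {a, e, j}  B7 = {e, i, j}  B8 = {f, i, j}
Tree: B1–B2, B2–B3, B3–B4, B4–B5, B5–B6, B6–B7, B7–B8
Every bag has size at most 3, so the width is 3 − 1 = 2 and tw(G) ≤ 2. Since j–g–c–h–d–b–a–e–i–f–j is a cycle in G, G is not acyclic. Forests are exactly the graphs of treewidth ≤ 1, so tw(G) ≥ 2. Hence tw(G) = 2 exactly.

2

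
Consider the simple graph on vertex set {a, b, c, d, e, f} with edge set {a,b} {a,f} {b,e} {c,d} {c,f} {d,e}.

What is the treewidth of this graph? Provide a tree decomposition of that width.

Treewidth 2.
Bags: B1 = {c, d, f}  B2 = {a, d, f}  B3 = {a, b, d}  B4 = {b, d, e}
Tree: B1–B2, B2–B3, B3–B4

Every bag has size at most 3, so the width is 3 − 1 = 2 and tw(G) ≤ 2. Since d–c–f–a–b–e–d is a cycle in G, G is not acyclic. Forests are exactly the graphs of treewidth ≤ 1, so tw(G) ≥ 2. Therefore the treewidth is 2.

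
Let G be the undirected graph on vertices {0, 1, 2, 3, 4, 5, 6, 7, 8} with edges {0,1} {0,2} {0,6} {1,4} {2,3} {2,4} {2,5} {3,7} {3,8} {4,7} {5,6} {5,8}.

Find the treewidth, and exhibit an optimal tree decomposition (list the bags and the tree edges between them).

The largest bag has 4 vertices, giving width 3; this decomposition certifies tw(G) ≤ 3. For the lower bound: the 4 vertex sets {0,1,6}, {5}, {2}, {3,4,7,8} are disjoint, each induces a connected subgraph, and every pair is joined by at least one edge of G. Contracting each set to a single vertex therefore yields K_{4} as a minor, and since treewidth is minor-monotone, tw(G) ≥ tw(K_{4}) = 3. Combining the bounds, tw(G) = 3.

Treewidth 3.
One such decomposition:
Bags: B1 = {0, 1, 5, 6}  B2 = {0, 1, 2, 5}  B3 = {1, 2, 4, 5}  B4 = {2, 4, 5, 8}  B5 = {2, 3, 4, 8}  B6 = {3, 4, 7, 8}
Tree: B1–B2, B2–B3, B3–B4, B4–B5, B5–B6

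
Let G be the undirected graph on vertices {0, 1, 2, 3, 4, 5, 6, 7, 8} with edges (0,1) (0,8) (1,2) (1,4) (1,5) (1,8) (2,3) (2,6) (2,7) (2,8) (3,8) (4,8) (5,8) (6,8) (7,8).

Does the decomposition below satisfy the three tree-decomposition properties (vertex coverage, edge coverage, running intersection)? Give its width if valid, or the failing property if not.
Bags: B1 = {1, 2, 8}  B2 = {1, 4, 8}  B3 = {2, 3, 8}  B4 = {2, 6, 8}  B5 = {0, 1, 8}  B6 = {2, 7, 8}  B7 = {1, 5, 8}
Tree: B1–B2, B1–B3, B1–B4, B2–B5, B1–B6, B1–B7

Vertex coverage: the bags together contain {0, 1, 2, 3, 4, 5, 6, 7, 8}, the full vertex set. Edge coverage: each edge of G has both endpoints in at least one bag. Running intersection: for every vertex, the bags containing it form a connected subtree. All three properties hold, so this is a valid tree decomposition of width max|bag| − 1 = 2, and hence tw(G) ≤ 2.

Yes; width 2.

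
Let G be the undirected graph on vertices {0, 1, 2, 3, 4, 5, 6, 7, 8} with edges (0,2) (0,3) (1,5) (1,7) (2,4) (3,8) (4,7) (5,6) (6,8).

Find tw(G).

2

A width-2 tree decomposition is:
Bags: B1 = {1, 5, 6}  B2 = {1, 6, 8}  B3 = {1, 3, 8}  B4 = {0, 1, 3}  B5 = {0, 1, 2}  B6 = {1, 2, 4}  B7 = {1, 4, 7}
Tree: B1–B2, B2–B3, B3–B4, B4–B5, B5–B6, B6–B7
The largest bag has 3 vertices, giving width 2; this decomposition certifies tw(G) ≤ 2. For the lower bound, G contains the cycle 1–5–6–8–3–0–2–4–7–1, so G is not a forest; only forests have treewidth ≤ 1, hence tw(G) ≥ 2. Therefore the treewidth is 2.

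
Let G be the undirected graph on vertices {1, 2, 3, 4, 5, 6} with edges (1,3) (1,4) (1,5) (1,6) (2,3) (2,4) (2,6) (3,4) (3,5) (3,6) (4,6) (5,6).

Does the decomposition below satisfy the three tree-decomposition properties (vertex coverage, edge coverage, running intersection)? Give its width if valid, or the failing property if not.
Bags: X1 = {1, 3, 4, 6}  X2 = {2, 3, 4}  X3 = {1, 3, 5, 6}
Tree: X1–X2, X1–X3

No — edge (6,2) lies in no bag.

A tree decomposition must satisfy three properties: every vertex lies in some bag; for every edge, both endpoints lie together in some bag; and for every vertex, the bags containing it form a connected subtree. Here edge (6,2) lies in no bag, so the decomposition is invalid.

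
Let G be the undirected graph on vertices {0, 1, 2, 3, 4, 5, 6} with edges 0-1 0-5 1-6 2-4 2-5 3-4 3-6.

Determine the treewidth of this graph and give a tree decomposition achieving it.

Treewidth 2.
One optimal decomposition is:
Bags: B1 = {0, 2, 5}  B2 = {0, 2, 4}  B3 = {0, 3, 4}  B4 = {0, 3, 6}  B5 = {0, 1, 6}
Tree: B1–B2, B2–B3, B3–B4, B4–B5

Every bag has size at most 3, so the width is 3 − 1 = 2 and tw(G) ≤ 2. Since 0–5–2–4–3–6–1–0 is a cycle in G, G is not acyclic. Forests are exactly the graphs of treewidth ≤ 1, so tw(G) ≥ 2. Combining the bounds, tw(G) = 2.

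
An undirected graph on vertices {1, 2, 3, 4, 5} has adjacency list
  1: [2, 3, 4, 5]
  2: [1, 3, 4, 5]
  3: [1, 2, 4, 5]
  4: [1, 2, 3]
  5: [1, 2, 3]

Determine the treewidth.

A width-3 tree decomposition is:
Bags: B1 = {1, 2, 3, 4}  B2 = {1, 2, 3, 5}
Tree: B1–B2
The largest bag has 4 vertices, giving width 3; this decomposition certifies tw(G) ≤ 3. For the lower bound, the 4 vertices {1, 2, 3, 4} are pairwise adjacent, and any tree decomposition puts a clique entirely inside one bag — forcing width ≥ 3. Therefore the treewidth is 3.

3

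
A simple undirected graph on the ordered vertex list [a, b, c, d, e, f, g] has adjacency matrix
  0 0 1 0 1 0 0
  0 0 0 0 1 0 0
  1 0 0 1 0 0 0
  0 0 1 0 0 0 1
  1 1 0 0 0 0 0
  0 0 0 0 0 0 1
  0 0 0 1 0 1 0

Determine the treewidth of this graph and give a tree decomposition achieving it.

Treewidth 1.
Bags: B1 = {b, e}  B2 = {a, e}  B3 = {a, c}  B4 = {c, d}  B5 = {d, g}  B6 = {f, g}
Tree: B1–B2, B2–B3, B3–B4, B4–B5, B5–B6

Each bag holds 2 vertices, so the decomposition has width 1, which upper-bounds the treewidth. G has an edge, so its treewidth is at least 1. Therefore the treewidth is 1.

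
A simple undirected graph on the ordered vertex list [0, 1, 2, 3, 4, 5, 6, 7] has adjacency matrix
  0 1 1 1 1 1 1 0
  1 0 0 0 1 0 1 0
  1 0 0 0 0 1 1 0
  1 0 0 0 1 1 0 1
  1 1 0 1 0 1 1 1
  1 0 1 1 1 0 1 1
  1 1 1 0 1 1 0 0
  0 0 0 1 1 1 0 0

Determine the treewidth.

3

A width-3 tree decomposition is:
Bags: B1 = {3, 4, 5, 7}  B2 = {0, 3, 4, 5}  B3 = {0, 4, 5, 6}  B4 = {0, 2, 5, 6}  B5 = {0, 1, 4, 6}
Tree: B1–B2, B2–B3, B3–B4, B3–B5
Every bag has size at most 4, so the width is 4 − 1 = 3 and tw(G) ≤ 3. On the other hand G contains the 4-clique {0, 2, 5, 6}. A clique must lie in a single bag of any decomposition, so no decomposition can have width below 3. Therefore the treewidth is 3.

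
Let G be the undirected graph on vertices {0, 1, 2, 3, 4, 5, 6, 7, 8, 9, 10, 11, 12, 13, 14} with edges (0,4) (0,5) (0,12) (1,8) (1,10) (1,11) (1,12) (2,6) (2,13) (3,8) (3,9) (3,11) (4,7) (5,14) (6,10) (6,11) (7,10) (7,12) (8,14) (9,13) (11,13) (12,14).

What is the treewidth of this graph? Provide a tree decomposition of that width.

Every bag has size at most 4, so the width is 4 − 1 = 3 and tw(G) ≤ 3. For the lower bound: the 4 vertex sets {2,9,13}, {3}, {11}, {1,6,8,10} are disjoint, each induces a connected subgraph, and every pair is joined by at least one edge of G. Contracting each set to a single vertex therefore yields K_{4} as a minor, and since treewidth is minor-monotone, tw(G) ≥ tw(K_{4}) = 3. The upper and lower bounds meet at 3, so that is the treewidth.

Treewidth 3.
One optimal decomposition is:
Bags: B1 = {2, 3, 9, 13}  B2 = {2, 3, 11, 13}  B3 = {2, 3, 6, 11}  B4 = {3, 6, 8, 11}  B5 = {1, 6, 8, 11}  B6 = {1, 6, 8, 10}  B7 = {1, 8, 10, 14}  B8 = {1, 10, 12, 14}  B9 = {7, 10, 12, 14}  B10 = {5, 7, 12, 14}  B11 = {0, 5, 7, 12}  B12 = {0, 4, 5, 7}
Tree: B1–B2, B2–B3, B3–B4, B4–B5, B5–B6, B6–B7, B7–B8, B8–B9, B9–B10, B10–B11, B11–B12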